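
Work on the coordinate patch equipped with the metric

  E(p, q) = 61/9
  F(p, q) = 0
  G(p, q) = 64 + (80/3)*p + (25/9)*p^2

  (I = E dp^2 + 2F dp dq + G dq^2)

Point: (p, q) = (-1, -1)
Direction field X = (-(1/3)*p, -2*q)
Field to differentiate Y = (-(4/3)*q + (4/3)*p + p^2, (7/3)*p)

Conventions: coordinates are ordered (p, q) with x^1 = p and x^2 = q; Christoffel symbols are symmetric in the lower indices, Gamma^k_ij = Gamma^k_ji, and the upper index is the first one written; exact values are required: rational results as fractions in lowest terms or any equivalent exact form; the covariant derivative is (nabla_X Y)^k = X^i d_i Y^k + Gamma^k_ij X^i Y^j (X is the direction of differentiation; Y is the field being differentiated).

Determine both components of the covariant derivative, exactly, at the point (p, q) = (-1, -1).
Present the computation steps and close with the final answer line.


E = 61/9, F = 0, G = 361/9 at the point
E_p = 0, E_q = 0, F_p = 0, F_q = 0, G_p = 190/9, G_q = 0
EG - F^2 = 22021/81;  g^inv = (81/22021) * [[361/9, 0], [0, 61/9]]
first-kind symbols [ij,l] = (1/2)(d_i g_jl + d_j g_il - d_l g_ij): [pp,p] = E_p/2 = 0, [pp,q] = F_p - E_q/2 = 0, [pq,p] = E_q/2 = 0, [pq,q] = G_p/2 = 95/9, [qq,p] = F_q - G_p/2 = -95/9, [qq,q] = G_q/2 = 0
Gamma^p_ij = (G*[ij,p] - F*[ij,q])/(EG - F^2), Gamma^q_ij = (E*[ij,q] - F*[ij,p])/(EG - F^2)
Gamma_ppp = 0, Gamma_ppq = 0, Gamma_pqq = -95/61, Gamma_qpp = 0, Gamma_qpq = 5/19, Gamma_qqq = 0
X = (1/3, 2), Y = (1, -7/3) at the point

Answer: (nabla_X Y)^p = 2404/549, (nabla_X Y)^q = 188/171


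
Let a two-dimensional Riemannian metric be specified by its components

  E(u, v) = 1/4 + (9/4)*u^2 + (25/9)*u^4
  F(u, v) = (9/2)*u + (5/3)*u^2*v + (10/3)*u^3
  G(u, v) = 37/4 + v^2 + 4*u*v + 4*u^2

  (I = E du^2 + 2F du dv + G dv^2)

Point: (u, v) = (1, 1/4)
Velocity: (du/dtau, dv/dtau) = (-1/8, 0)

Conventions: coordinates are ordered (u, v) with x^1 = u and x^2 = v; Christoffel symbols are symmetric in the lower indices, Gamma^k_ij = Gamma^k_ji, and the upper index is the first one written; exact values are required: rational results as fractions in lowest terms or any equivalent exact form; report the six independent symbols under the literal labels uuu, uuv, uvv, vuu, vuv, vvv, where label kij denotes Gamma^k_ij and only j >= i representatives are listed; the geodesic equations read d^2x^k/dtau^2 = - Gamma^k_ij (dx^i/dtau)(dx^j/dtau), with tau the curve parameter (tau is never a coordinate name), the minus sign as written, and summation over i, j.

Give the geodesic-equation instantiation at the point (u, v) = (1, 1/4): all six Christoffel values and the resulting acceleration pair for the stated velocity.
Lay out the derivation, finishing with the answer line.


E = 95/18, F = 33/4, G = 229/16 at the point
E_u = 281/18, E_v = 0, F_u = 46/3, F_v = 5/3, G_u = 9, G_v = 9/2
EG - F^2 = 2153/288;  g^inv = (288/2153) * [[229/16, -33/4], [-33/4, 95/18]]
first-kind symbols [ij,l] = (1/2)(d_i g_jl + d_j g_il - d_l g_ij): [uu,u] = E_u/2 = 281/36, [uu,v] = F_u - E_v/2 = 46/3, [uv,u] = E_v/2 = 0, [uv,v] = G_u/2 = 9/2, [vv,u] = F_v - G_u/2 = -17/6, [vv,v] = G_v/2 = 9/4
Gamma^u_ij = (G*[ij,u] - F*[ij,v])/(EG - F^2), Gamma^v_ij = (E*[ij,v] - F*[ij,u])/(EG - F^2)
Gamma_uuu = -8515/4306, Gamma_uuv = -10692/2153, Gamma_uvv = -17025/2153, Gamma_vuu = 14282/6459, Gamma_vuv = 6840/2153, Gamma_vvv = 10152/2153
d^2u/dtau^2 = -(Gamma_uuu*(-1/8)^2 + 2*Gamma_uuv*(-1/8)*(0) + Gamma_uvv*(0)^2) = 8515/275584
d^2v/dtau^2 = -(Gamma_vuu*(-1/8)^2 + 2*Gamma_vuv*(-1/8)*(0) + Gamma_vvv*(0)^2) = -7141/206688

Answer: Gamma_uuu = -8515/4306, Gamma_uuv = -10692/2153, Gamma_uvv = -17025/2153, Gamma_vuu = 14282/6459, Gamma_vuv = 6840/2153, Gamma_vvv = 10152/2153; accelerations (d^2u/dtau^2, d^2v/dtau^2) = (8515/275584, -7141/206688)


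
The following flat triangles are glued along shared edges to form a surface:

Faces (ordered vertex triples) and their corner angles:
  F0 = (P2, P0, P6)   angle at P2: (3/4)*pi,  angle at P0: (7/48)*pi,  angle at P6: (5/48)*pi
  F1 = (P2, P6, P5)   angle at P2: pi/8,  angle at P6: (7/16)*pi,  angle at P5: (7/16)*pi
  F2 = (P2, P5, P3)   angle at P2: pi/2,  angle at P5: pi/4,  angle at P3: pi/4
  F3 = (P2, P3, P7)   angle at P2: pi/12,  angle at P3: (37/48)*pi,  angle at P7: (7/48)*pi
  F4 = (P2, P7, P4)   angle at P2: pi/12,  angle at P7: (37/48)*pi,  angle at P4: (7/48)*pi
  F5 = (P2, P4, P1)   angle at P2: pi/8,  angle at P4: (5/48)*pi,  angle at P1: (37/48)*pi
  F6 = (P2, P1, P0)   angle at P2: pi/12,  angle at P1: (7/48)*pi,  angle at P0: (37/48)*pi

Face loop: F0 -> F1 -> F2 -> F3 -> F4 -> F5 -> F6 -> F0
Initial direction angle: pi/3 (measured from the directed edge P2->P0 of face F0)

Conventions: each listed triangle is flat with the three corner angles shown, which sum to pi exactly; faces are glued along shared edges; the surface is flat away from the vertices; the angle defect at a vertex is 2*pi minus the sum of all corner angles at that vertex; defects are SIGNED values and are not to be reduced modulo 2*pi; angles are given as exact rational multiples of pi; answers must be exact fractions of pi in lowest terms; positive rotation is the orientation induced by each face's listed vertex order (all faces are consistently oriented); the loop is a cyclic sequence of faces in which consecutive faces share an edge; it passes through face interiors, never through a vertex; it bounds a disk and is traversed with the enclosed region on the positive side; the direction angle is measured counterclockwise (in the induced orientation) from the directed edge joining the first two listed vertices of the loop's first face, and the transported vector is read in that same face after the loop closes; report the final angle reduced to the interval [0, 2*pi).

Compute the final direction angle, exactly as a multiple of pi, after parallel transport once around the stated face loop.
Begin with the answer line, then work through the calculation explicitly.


Answer: final direction angle = (7/12)*pi

enclosed vertex P2: corner angles sum to (7/4)*pi, defect = 2*pi - (7/4)*pi = pi/4
holonomy = initial angle + sum of enclosed defects (mod 2*pi), positive in the induced orientation
final angle = pi/3 + pi/4 = (7/12)*pi (mod 2*pi)


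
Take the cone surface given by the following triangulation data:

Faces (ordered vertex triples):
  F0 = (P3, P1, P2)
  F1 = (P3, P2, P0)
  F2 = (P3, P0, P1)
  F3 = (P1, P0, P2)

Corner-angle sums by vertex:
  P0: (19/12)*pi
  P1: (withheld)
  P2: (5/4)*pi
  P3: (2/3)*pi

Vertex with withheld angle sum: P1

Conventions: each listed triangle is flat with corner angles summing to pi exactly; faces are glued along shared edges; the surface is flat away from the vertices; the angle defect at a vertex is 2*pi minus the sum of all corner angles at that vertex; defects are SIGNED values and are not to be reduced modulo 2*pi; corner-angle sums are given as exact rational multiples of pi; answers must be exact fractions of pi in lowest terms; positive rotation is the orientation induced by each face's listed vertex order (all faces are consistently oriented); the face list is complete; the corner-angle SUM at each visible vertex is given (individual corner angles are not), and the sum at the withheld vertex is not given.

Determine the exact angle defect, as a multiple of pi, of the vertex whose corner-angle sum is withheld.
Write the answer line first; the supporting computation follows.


Answer: defect(P1) = (3/2)*pi

V = 4, E = 6, F = 4; chi = V - E + F = 2
Gauss-Bonnet: total defect = 2*pi*chi = 4*pi; visible defects sum to (5/2)*pi


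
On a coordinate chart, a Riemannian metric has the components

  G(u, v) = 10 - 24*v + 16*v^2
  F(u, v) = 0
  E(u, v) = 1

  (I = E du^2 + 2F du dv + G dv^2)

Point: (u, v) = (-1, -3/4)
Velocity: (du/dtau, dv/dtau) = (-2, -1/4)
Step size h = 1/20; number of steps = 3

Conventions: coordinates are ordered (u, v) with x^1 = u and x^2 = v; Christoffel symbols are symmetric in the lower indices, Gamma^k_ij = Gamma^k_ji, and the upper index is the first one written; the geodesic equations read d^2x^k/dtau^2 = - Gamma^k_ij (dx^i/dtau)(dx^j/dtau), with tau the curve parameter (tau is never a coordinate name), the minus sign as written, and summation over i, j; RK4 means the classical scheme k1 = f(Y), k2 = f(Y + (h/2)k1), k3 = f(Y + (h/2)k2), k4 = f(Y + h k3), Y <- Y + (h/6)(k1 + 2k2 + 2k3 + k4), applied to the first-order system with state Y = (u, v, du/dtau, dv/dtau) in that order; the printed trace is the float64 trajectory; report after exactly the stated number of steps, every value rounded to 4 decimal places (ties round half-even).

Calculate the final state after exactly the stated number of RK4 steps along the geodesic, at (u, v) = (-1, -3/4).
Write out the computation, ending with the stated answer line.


f(Y) = (du/dtau, dv/dtau, -Gamma^u_ij Y'^i Y'^j, -Gamma^v_ij Y'^i Y'^j) with the Gammas evaluated at the stage position; h = 0.050000; intermediate values shown to 6 dp
step 0: u = -1.0000, v = -0.7500, du/dtau = -2.0000, dv/dtau = -0.2500
step 1:
  k1: at (u, v) = (-1.000000, -0.750000), (du/dtau, dv/dtau) = (-2.000000, -0.250000); Gamma_uuu = 0.000000, Gamma_uuv = 0.000000, Gamma_uvv = 0.000000, Gamma_vuu = 0.000000, Gamma_vuv = 0.000000, Gamma_vvv = -0.648649; k1 = (-2.000000, -0.250000, 0.000000, 0.040541)
  k2: at (u, v) = (-1.050000, -0.756250), (du/dtau, dv/dtau) = (-2.000000, -0.248986); Gamma_uuu = 0.000000, Gamma_uuv = 0.000000, Gamma_uvv = 0.000000, Gamma_vuu = 0.000000, Gamma_vuv = 0.000000, Gamma_vvv = -0.646102; k2 = (-2.000000, -0.248986, 0.000000, 0.040055)
  k3: at (u, v) = (-1.050000, -0.756225), (du/dtau, dv/dtau) = (-2.000000, -0.248999); Gamma_uuu = 0.000000, Gamma_uuv = 0.000000, Gamma_uvv = 0.000000, Gamma_vuu = 0.000000, Gamma_vuv = 0.000000, Gamma_vvv = -0.646112; k3 = (-2.000000, -0.248999, 0.000000, 0.040059)
  k4: at (u, v) = (-1.100000, -0.762450), (du/dtau, dv/dtau) = (-2.000000, -0.247997); Gamma_uuu = 0.000000, Gamma_uuv = 0.000000, Gamma_uvv = 0.000000, Gamma_vuu = 0.000000, Gamma_vuv = 0.000000, Gamma_vvv = -0.643594; k4 = (-2.000000, -0.247997, 0.000000, 0.039583)
  Y <- Y + (h/6)(k1 + 2k2 + 2k3 + k4): u = -1.1000, v = -0.7624, du/dtau = -2.0000, dv/dtau = -0.2480
step 2:
  k1: at (u, v) = (-1.100000, -0.762450), (du/dtau, dv/dtau) = (-2.000000, -0.247997); Gamma_uuu = 0.000000, Gamma_uuv = 0.000000, Gamma_uvv = 0.000000, Gamma_vuu = 0.000000, Gamma_vuv = 0.000000, Gamma_vvv = -0.643594; k1 = (-2.000000, -0.247997, 0.000000, 0.039583)
  k2: at (u, v) = (-1.150000, -0.768650), (du/dtau, dv/dtau) = (-2.000000, -0.247008); Gamma_uuu = 0.000000, Gamma_uuv = 0.000000, Gamma_uvv = 0.000000, Gamma_vuu = 0.000000, Gamma_vuv = 0.000000, Gamma_vvv = -0.641106; k2 = (-2.000000, -0.247008, 0.000000, 0.039116)
  k3: at (u, v) = (-1.150000, -0.768625), (du/dtau, dv/dtau) = (-2.000000, -0.247019); Gamma_uuu = 0.000000, Gamma_uuv = 0.000000, Gamma_uvv = 0.000000, Gamma_vuu = 0.000000, Gamma_vuv = 0.000000, Gamma_vvv = -0.641116; k3 = (-2.000000, -0.247019, 0.000000, 0.039120)
  k4: at (u, v) = (-1.200000, -0.774801), (du/dtau, dv/dtau) = (-2.000000, -0.246041); Gamma_uuu = 0.000000, Gamma_uuv = 0.000000, Gamma_uvv = 0.000000, Gamma_vuu = 0.000000, Gamma_vuv = 0.000000, Gamma_vvv = -0.638655; k4 = (-2.000000, -0.246041, 0.000000, 0.038662)
  Y <- Y + (h/6)(k1 + 2k2 + 2k3 + k4): u = -1.2000, v = -0.7748, du/dtau = -2.0000, dv/dtau = -0.2460
step 3:
  k1: at (u, v) = (-1.200000, -0.774800), (du/dtau, dv/dtau) = (-2.000000, -0.246041); Gamma_uuu = 0.000000, Gamma_uuv = 0.000000, Gamma_uvv = 0.000000, Gamma_vuu = 0.000000, Gamma_vuv = 0.000000, Gamma_vvv = -0.638655; k1 = (-2.000000, -0.246041, 0.000000, 0.038662)
  k2: at (u, v) = (-1.250000, -0.780952), (du/dtau, dv/dtau) = (-2.000000, -0.245075); Gamma_uuu = 0.000000, Gamma_uuv = 0.000000, Gamma_uvv = 0.000000, Gamma_vuu = 0.000000, Gamma_vuv = 0.000000, Gamma_vvv = -0.636223; k2 = (-2.000000, -0.245075, 0.000000, 0.038213)
  k3: at (u, v) = (-1.250000, -0.780927), (du/dtau, dv/dtau) = (-2.000000, -0.245086); Gamma_uuu = 0.000000, Gamma_uuv = 0.000000, Gamma_uvv = 0.000000, Gamma_vuu = 0.000000, Gamma_vuv = 0.000000, Gamma_vvv = -0.636233; k3 = (-2.000000, -0.245086, 0.000000, 0.038217)
  k4: at (u, v) = (-1.300000, -0.787055), (du/dtau, dv/dtau) = (-2.000000, -0.244130); Gamma_uuu = 0.000000, Gamma_uuv = 0.000000, Gamma_uvv = 0.000000, Gamma_vuu = 0.000000, Gamma_vuv = 0.000000, Gamma_vvv = -0.633827; k4 = (-2.000000, -0.244130, 0.000000, 0.037776)
  Y <- Y + (h/6)(k1 + 2k2 + 2k3 + k4): u = -1.3000, v = -0.7871, du/dtau = -2.0000, dv/dtau = -0.2441

Answer: u = -1.3000, v = -0.7871, du/dtau = -2.0000, dv/dtau = -0.2441


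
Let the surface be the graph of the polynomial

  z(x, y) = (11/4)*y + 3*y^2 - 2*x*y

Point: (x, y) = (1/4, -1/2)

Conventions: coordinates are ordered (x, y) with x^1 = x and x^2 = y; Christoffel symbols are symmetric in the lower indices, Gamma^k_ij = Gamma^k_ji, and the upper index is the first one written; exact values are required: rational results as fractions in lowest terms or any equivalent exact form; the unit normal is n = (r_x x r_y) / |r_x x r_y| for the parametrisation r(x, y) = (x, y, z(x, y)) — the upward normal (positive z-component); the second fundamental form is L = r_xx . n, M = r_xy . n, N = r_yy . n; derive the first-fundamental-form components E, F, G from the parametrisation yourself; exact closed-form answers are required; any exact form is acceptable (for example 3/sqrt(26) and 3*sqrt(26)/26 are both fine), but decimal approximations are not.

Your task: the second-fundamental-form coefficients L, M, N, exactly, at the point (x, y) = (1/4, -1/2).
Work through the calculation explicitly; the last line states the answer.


z_x = 1, z_y = -3/4, z_xx = 0, z_xy = -2, z_yy = 6
E = 2, F = -3/4, G = 25/16; answer radicand W^2 = 41/16
unnormalised second-form numerators: l = 0, m = -2, n = 6; L = l/sqrt(41/16), and similarly M = m/sqrt(W^2), N = n/sqrt(W^2)

Answer: L = 0, M = -8*sqrt(41)/41, N = 24*sqrt(41)/41


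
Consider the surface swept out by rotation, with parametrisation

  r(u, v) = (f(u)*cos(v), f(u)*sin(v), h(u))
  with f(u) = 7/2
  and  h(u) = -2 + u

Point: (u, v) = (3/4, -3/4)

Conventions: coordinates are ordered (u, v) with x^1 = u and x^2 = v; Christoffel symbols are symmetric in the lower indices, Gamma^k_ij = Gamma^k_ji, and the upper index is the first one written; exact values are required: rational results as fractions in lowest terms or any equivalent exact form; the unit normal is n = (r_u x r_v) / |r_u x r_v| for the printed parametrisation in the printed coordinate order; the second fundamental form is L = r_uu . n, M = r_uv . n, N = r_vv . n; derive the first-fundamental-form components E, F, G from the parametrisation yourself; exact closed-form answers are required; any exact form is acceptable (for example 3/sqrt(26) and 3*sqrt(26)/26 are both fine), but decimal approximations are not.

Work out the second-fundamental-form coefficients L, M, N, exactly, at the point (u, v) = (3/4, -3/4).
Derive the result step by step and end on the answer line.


f = 7/2, f' = 0, f'' = 0, h' = 1, h'' = 0
E = 1, F = 0, G = 49/4; answer radicand W^2 = 1
unnormalised second-form numerators: l = 0, m = 0, n = 7/2; L = l/sqrt(1), and similarly M = m/sqrt(W^2), N = n/sqrt(W^2)

Answer: L = 0, M = 0, N = 7/2


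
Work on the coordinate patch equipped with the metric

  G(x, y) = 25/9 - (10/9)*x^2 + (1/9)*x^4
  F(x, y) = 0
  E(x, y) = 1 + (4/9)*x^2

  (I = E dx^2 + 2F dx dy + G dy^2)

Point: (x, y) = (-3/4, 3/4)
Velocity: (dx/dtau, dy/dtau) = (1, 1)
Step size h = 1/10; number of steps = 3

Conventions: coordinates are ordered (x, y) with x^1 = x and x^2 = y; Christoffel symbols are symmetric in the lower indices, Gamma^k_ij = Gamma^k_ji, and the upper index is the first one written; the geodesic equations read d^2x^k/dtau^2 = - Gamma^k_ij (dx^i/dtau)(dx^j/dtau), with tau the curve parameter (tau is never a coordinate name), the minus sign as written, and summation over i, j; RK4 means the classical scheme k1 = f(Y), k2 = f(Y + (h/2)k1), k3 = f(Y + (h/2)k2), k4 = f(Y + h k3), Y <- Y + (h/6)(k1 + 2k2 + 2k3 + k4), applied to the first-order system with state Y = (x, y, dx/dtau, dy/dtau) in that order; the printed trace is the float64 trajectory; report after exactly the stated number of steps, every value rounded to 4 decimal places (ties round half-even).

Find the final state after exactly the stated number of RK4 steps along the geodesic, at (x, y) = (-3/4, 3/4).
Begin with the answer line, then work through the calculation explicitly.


Answer: x = -0.4155, y = 1.0243, dx/dtau = 1.2149, dy/dtau = 0.8450

f(Y) = (dx/dtau, dy/dtau, -Gamma^x_ij Y'^i Y'^j, -Gamma^y_ij Y'^i Y'^j) with the Gammas evaluated at the stage position; h = 0.100000; intermediate values shown to 6 dp
step 0: x = -0.7500, y = 0.7500, dx/dtau = 1.0000, dy/dtau = 1.0000
step 1:
  k1: at (x, y) = (-0.750000, 0.750000), (dx/dtau, dy/dtau) = (1.000000, 1.000000); Gamma_xxx = -0.266667, Gamma_xxy = 0.000000, Gamma_xyy = -0.591667, Gamma_yxx = 0.000000, Gamma_yxy = 0.338028, Gamma_yyy = 0.000000; k1 = (1.000000, 1.000000, 0.858333, -0.676056)
  k2: at (x, y) = (-0.700000, 0.800000), (dx/dtau, dy/dtau) = (1.042917, 0.966197); Gamma_xxx = -0.255474, Gamma_xxy = 0.000000, Gamma_xyy = -0.576095, Gamma_yxx = 0.000000, Gamma_yxy = 0.310421, Gamma_yyy = 0.000000; k2 = (1.042917, 0.966197, 0.815679, -0.625600)
  k3: at (x, y) = (-0.697854, 0.798310), (dx/dtau, dy/dtau) = (1.040784, 0.968720); Gamma_xxx = -0.254970, Gamma_xxy = 0.000000, Gamma_xyy = -0.575341, Gamma_yxx = 0.000000, Gamma_yxy = 0.309264, Gamma_yyy = 0.000000; k3 = (1.040784, 0.968720, 0.816102, -0.623617)
  k4: at (x, y) = (-0.645922, 0.846872), (dx/dtau, dy/dtau) = (1.081610, 0.937638); Gamma_xxx = -0.242171, Gamma_xxy = 0.000000, Gamma_xyy = -0.554908, Gamma_yxx = 0.000000, Gamma_yxy = 0.281890, Gamma_yyy = 0.000000; k4 = (1.081610, 0.937638, 0.771167, -0.571763)
  Y <- Y + (h/6)(k1 + 2k2 + 2k3 + k4): x = -0.6458, y = 0.8468, dx/dtau = 1.0816, dy/dtau = 0.9376
step 2:
  k1: at (x, y) = (-0.645850, 0.846791), (dx/dtau, dy/dtau) = (1.081551, 0.937562); Gamma_xxx = -0.242152, Gamma_xxy = 0.000000, Gamma_xyy = -0.554877, Gamma_yxx = 0.000000, Gamma_yxy = 0.281853, Gamma_yyy = 0.000000; k1 = (1.081551, 0.937562, 0.771008, -0.571611)
  k2: at (x, y) = (-0.591772, 0.893669), (dx/dtau, dy/dtau) = (1.120101, 0.908982); Gamma_xxx = -0.227588, Gamma_xxy = 0.000000, Gamma_xyy = -0.529119, Gamma_yxx = 0.000000, Gamma_yxy = 0.254536, Gamma_yyy = 0.000000; k2 = (1.120101, 0.908982, 0.722722, -0.518313)
  k3: at (x, y) = (-0.589845, 0.892240), (dx/dtau, dy/dtau) = (1.117687, 0.911647); Gamma_xxx = -0.227045, Gamma_xxy = 0.000000, Gamma_xyy = -0.528117, Gamma_yxx = 0.000000, Gamma_yxy = 0.253583, Gamma_yyy = 0.000000; k3 = (1.117687, 0.911647, 0.722548, -0.516770)
  k4: at (x, y) = (-0.534081, 0.937956), (dx/dtau, dy/dtau) = (1.153806, 0.885885); Gamma_xxx = -0.210663, Gamma_xxy = 0.000000, Gamma_xyy = -0.496612, Gamma_yxx = 0.000000, Gamma_yxy = 0.226557, Gamma_yyy = 0.000000; k4 = (1.153806, 0.885885, 0.670186, -0.463146)
  Y <- Y + (h/6)(k1 + 2k2 + 2k3 + k4): x = -0.5340, y = 0.9379, dx/dtau = 1.1537, dy/dtau = 0.8858
step 3:
  k1: at (x, y) = (-0.534001, 0.937870), (dx/dtau, dy/dtau) = (1.153747, 0.885814); Gamma_xxx = -0.210638, Gamma_xxy = 0.000000, Gamma_xyy = -0.496563, Gamma_yxx = 0.000000, Gamma_yxy = 0.226519, Gamma_yyy = 0.000000; k1 = (1.153747, 0.885814, 0.670023, -0.463007)
  k2: at (x, y) = (-0.476314, 0.982160), (dx/dtau, dy/dtau) = (1.187248, 0.862663); Gamma_xxx = -0.192304, Gamma_xxy = 0.000000, Gamma_xyy = -0.458946, Gamma_yxx = 0.000000, Gamma_yxy = 0.199581, Gamma_yyy = 0.000000; k2 = (1.187248, 0.862663, 0.612606, -0.408821)
  k3: at (x, y) = (-0.474639, 0.981003), (dx/dtau, dy/dtau) = (1.184377, 0.865373); Gamma_xxx = -0.191751, Gamma_xxy = 0.000000, Gamma_xyy = -0.457779, Gamma_yxx = 0.000000, Gamma_yxy = 0.198813, Gamma_yyy = 0.000000; k3 = (1.184377, 0.865373, 0.611796, -0.407538)
  k4: at (x, y) = (-0.415563, 1.024407), (dx/dtau, dy/dtau) = (1.214926, 0.845060); Gamma_xxx = -0.171529, Gamma_xxy = 0.000000, Gamma_xyy = -0.414013, Gamma_yxx = 0.000000, Gamma_yxy = 0.172172, Gamma_yyy = 0.000000; k4 = (1.214926, 0.845060, 0.548843, -0.353533)
  Y <- Y + (h/6)(k1 + 2k2 + 2k3 + k4): x = -0.4155, y = 1.0243, dx/dtau = 1.2149, dy/dtau = 0.8450


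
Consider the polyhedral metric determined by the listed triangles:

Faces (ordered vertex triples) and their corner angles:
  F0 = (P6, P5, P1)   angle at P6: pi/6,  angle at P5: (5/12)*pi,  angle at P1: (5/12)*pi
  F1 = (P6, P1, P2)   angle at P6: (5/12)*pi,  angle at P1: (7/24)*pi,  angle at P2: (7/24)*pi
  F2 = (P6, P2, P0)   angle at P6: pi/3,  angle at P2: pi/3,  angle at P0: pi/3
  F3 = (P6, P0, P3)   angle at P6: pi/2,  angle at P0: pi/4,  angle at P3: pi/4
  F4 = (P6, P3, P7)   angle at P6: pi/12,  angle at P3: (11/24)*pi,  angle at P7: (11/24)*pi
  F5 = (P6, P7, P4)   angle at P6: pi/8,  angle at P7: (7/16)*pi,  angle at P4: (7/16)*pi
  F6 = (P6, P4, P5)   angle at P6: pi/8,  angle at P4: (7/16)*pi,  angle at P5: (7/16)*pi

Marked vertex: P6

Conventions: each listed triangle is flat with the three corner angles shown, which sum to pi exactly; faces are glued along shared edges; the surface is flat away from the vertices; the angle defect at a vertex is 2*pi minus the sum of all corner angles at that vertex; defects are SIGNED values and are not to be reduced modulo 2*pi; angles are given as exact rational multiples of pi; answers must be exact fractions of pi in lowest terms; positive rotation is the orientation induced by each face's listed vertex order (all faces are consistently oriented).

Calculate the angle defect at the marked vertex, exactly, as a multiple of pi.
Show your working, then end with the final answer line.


Sum of corner angles at P6: (7/4)*pi
defect = 2*pi - (7/4)*pi

Answer: defect(P6) = pi/4


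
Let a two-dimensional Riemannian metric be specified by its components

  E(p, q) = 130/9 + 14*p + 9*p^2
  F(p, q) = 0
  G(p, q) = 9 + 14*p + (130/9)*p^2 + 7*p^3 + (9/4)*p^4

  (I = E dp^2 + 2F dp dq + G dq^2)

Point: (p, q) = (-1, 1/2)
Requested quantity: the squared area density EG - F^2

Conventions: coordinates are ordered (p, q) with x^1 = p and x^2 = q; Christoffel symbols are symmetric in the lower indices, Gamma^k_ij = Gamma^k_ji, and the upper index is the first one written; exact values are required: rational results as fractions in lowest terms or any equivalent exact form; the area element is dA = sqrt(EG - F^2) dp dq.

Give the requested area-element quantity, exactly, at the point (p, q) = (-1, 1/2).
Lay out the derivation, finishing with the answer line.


E = 85/9, F = 0, G = 169/36; EG - F^2 = 14365/324

Answer: EG - F^2 = 14365/324


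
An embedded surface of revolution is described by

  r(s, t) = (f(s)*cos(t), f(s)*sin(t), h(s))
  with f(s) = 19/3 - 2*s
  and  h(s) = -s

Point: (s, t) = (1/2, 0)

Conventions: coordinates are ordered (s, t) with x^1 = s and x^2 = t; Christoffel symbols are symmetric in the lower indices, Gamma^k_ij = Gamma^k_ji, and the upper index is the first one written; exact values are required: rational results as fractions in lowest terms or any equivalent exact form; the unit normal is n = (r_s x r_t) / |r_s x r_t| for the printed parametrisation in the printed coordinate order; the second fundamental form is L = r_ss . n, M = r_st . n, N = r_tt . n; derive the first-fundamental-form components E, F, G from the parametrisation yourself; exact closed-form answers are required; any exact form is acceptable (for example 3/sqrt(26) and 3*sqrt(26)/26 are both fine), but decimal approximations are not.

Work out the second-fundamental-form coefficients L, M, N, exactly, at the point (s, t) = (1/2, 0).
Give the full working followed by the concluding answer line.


f = 16/3, f' = -2, f'' = 0, h' = -1, h'' = 0
E = 5, F = 0, G = 256/9; answer radicand W^2 = 5
unnormalised second-form numerators: l = 0, m = 0, n = -16/3; L = l/sqrt(5), and similarly M = m/sqrt(W^2), N = n/sqrt(W^2)

Answer: L = 0, M = 0, N = -16*sqrt(5)/15


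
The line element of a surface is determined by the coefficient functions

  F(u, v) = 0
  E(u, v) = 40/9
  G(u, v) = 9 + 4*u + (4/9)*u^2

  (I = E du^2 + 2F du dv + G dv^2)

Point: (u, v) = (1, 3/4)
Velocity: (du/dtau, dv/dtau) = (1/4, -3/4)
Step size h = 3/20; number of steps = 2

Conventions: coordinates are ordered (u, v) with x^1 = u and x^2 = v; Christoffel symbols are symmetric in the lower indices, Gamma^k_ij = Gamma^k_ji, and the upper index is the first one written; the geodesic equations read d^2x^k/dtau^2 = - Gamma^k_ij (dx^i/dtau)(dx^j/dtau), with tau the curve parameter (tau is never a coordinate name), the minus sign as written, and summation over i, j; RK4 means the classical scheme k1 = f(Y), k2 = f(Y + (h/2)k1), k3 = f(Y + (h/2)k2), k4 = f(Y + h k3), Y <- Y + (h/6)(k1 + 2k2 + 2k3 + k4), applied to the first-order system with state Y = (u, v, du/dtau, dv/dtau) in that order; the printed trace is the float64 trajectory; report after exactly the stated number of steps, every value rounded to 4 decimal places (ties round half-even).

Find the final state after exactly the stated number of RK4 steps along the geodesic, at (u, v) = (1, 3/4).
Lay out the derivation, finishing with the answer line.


f(Y) = (du/dtau, dv/dtau, -Gamma^u_ij Y'^i Y'^j, -Gamma^v_ij Y'^i Y'^j) with the Gammas evaluated at the stage position; h = 0.150000; intermediate values shown to 6 dp
step 0: u = 1.0000, v = 0.7500, du/dtau = 0.2500, dv/dtau = -0.7500
step 1:
  k1: at (u, v) = (1.000000, 0.750000), (du/dtau, dv/dtau) = (0.250000, -0.750000); Gamma_uuu = 0.000000, Gamma_uuv = 0.000000, Gamma_uvv = -0.550000, Gamma_vuu = 0.000000, Gamma_vuv = 0.181818, Gamma_vvv = 0.000000; k1 = (0.250000, -0.750000, 0.309375, 0.068182)
  k2: at (u, v) = (1.018750, 0.693750), (du/dtau, dv/dtau) = (0.273203, -0.744886); Gamma_uuu = 0.000000, Gamma_uuv = 0.000000, Gamma_uvv = -0.551875, Gamma_vuu = 0.000000, Gamma_vuv = 0.181200, Gamma_vvv = 0.000000; k2 = (0.273203, -0.744886, 0.306211, 0.073750)
  k3: at (u, v) = (1.020490, 0.694134), (du/dtau, dv/dtau) = (0.272966, -0.744469); Gamma_uuu = 0.000000, Gamma_uuv = 0.000000, Gamma_uvv = -0.552049, Gamma_vuu = 0.000000, Gamma_vuv = 0.181143, Gamma_vvv = 0.000000; k3 = (0.272966, -0.744469, 0.305964, 0.073622)
  k4: at (u, v) = (1.040945, 0.638330), (du/dtau, dv/dtau) = (0.295895, -0.738957); Gamma_uuu = 0.000000, Gamma_uuv = 0.000000, Gamma_uvv = -0.554094, Gamma_vuu = 0.000000, Gamma_vuv = 0.180475, Gamma_vvv = 0.000000; k4 = (0.295895, -0.738957, 0.302567, 0.078923)
  Y <- Y + (h/6)(k1 + 2k2 + 2k3 + k4): u = 1.0410, v = 0.6383, du/dtau = 0.2959, dv/dtau = -0.7390
step 2:
  k1: at (u, v) = (1.040956, 0.638308), (du/dtau, dv/dtau) = (0.295907, -0.738954); Gamma_uuu = 0.000000, Gamma_uuv = 0.000000, Gamma_uvv = -0.554096, Gamma_vuu = 0.000000, Gamma_vuv = 0.180474, Gamma_vvv = 0.000000; k1 = (0.295907, -0.738954, 0.302565, 0.078926)
  k2: at (u, v) = (1.063149, 0.582887), (du/dtau, dv/dtau) = (0.318600, -0.733034); Gamma_uuu = 0.000000, Gamma_uuv = 0.000000, Gamma_uvv = -0.556315, Gamma_vuu = 0.000000, Gamma_vuv = 0.179754, Gamma_vvv = 0.000000; k2 = (0.318600, -0.733034, 0.298930, 0.083961)
  k3: at (u, v) = (1.064851, 0.583331), (du/dtau, dv/dtau) = (0.318327, -0.732657); Gamma_uuu = 0.000000, Gamma_uuv = 0.000000, Gamma_uvv = -0.556485, Gamma_vuu = 0.000000, Gamma_vuv = 0.179699, Gamma_vvv = 0.000000; k3 = (0.318327, -0.732657, 0.298713, 0.083821)
  k4: at (u, v) = (1.088705, 0.528410), (du/dtau, dv/dtau) = (0.340714, -0.726381); Gamma_uuu = 0.000000, Gamma_uuv = 0.000000, Gamma_uvv = -0.558870, Gamma_vuu = 0.000000, Gamma_vuv = 0.178932, Gamma_vvv = 0.000000; k4 = (0.340714, -0.726381, 0.294876, 0.088567)
  Y <- Y + (h/6)(k1 + 2k2 + 2k3 + k4): u = 1.0887, v = 0.5284, du/dtau = 0.3407, dv/dtau = -0.7264

Answer: u = 1.0887, v = 0.5284, du/dtau = 0.3407, dv/dtau = -0.7264


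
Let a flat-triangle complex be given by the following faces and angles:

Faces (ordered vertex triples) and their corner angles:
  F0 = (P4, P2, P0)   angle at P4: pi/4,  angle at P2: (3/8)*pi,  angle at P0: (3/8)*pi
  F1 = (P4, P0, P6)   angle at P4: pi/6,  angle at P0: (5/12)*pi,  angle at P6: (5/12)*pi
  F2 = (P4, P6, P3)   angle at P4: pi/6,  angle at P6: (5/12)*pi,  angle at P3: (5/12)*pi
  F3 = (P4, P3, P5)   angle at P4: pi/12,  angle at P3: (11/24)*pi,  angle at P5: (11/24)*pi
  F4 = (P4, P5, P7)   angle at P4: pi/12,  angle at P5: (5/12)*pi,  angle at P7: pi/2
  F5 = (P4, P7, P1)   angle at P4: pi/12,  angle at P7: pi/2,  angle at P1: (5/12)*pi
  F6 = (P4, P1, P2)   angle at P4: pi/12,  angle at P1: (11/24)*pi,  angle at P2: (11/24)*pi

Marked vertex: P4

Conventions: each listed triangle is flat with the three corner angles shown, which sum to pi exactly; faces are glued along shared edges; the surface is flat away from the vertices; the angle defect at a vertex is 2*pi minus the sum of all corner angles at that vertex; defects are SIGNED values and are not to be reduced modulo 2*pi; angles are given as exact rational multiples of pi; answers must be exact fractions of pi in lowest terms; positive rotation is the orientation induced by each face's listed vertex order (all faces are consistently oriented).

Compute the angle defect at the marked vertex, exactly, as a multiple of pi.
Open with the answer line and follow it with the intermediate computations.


Answer: defect(P4) = (13/12)*pi

Sum of corner angles at P4: (11/12)*pi
defect = 2*pi - (11/12)*pi


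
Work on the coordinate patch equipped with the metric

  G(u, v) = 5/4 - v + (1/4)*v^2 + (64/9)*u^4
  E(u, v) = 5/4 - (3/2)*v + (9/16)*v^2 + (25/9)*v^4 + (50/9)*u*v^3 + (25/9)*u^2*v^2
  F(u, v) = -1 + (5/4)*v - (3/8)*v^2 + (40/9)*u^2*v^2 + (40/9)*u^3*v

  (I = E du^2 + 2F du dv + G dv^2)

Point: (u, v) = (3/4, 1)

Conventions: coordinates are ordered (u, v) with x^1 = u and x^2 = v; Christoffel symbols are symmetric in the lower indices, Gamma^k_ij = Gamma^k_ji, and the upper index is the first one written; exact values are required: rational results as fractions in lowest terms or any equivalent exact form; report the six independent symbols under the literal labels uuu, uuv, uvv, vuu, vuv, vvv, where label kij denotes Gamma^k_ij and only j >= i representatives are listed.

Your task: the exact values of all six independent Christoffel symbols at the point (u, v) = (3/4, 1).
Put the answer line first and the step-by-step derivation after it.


Answer: Gamma_uuu = 2643/1783, Gamma_uuv = 3095/1783, Gamma_uvv = 1395/1783, Gamma_vuu = -62015/32094, Gamma_vuv = -893/1783, Gamma_vvv = -2318/1783

E = 635/72, F = 17/4, G = 11/4 at the point
E_u = 175/18, E_v = 949/36, F_u = 85/6, F_v = 59/8, G_u = 12, G_v = -1/2
EG - F^2 = 1783/288;  g^inv = (288/1783) * [[11/4, -17/4], [-17/4, 635/72]]
first-kind symbols [ij,l] = (1/2)(d_i g_jl + d_j g_il - d_l g_ij): [uu,u] = E_u/2 = 175/36, [uu,v] = F_u - E_v/2 = 71/72, [uv,u] = E_v/2 = 949/72, [uv,v] = G_u/2 = 6, [vv,u] = F_v - G_u/2 = 11/8, [vv,v] = G_v/2 = -1/4
Gamma^u_ij = (G*[ij,u] - F*[ij,v])/(EG - F^2), Gamma^v_ij = (E*[ij,v] - F*[ij,u])/(EG - F^2)


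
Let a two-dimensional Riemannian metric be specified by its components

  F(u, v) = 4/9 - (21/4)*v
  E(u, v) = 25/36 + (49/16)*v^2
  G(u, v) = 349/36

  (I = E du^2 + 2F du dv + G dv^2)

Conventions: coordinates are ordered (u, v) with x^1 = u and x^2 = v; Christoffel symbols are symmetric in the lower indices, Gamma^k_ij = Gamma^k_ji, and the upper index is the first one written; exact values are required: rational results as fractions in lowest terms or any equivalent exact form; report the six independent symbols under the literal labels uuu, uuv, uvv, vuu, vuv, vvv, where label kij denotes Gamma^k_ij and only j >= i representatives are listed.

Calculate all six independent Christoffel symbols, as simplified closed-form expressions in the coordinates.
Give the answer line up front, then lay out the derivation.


Answer: Gamma_uuu = (-9261*v^2 + 784*v)/(1225*v^2 + 2688*v + 3764), Gamma_uuv = 17101*v/(1225*v^2 + 2688*v + 3764), Gamma_uvv = -29316/(1225*v^2 + 2688*v + 3764), Gamma_vuu = (-21609*v^3 - 4900*v)/(4900*v^2 + 10752*v + 15056), Gamma_vuv = (9261*v^2 - 784*v)/(1225*v^2 + 2688*v + 3764), Gamma_vvv = (1344 - 15876*v)/(1225*v^2 + 2688*v + 3764)

E = 25/36 + (49/16)*v^2; F = 4/9 - (21/4)*v; G = 349/36
Gamma^k_ij = (1/2) g^{kl} (d_i g_jl + d_j g_il - d_l g_ij), with g^inv = (1/(EG-F^2)) [[G, -F], [-F, E]]
first partials: E_u = 0, E_v = (49/8)*v, F_u = 0, F_v = -21/4, G_u = 0, G_v = 0
D = EG - F^2 = 941/144 + (14/3)*v + (1225/576)*v^2
expanded: Gamma^u_uu = (G E_u - 2F F_u + F E_v)/(2D), Gamma^u_uv = (G E_v - F G_u)/(2D), Gamma^u_vv = (2G F_v - G G_u - F G_v)/(2D), Gamma^v_uu = (2E F_u - E E_v - F E_u)/(2D), Gamma^v_uv = (E G_u - F E_v)/(2D), Gamma^v_vv = (E G_v - 2F F_v + F G_u)/(2D); substitute and cancel common factors


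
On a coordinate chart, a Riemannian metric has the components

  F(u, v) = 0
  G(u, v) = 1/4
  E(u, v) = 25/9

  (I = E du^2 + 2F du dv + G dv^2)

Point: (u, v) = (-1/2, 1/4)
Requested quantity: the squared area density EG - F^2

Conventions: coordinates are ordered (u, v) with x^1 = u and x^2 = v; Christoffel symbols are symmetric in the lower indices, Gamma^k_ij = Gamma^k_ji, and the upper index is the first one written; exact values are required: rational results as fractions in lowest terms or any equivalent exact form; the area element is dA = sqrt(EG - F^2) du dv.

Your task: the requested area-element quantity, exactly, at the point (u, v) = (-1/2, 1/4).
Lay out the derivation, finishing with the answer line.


E = 25/9, F = 0, G = 1/4; EG - F^2 = 25/36

Answer: EG - F^2 = 25/36


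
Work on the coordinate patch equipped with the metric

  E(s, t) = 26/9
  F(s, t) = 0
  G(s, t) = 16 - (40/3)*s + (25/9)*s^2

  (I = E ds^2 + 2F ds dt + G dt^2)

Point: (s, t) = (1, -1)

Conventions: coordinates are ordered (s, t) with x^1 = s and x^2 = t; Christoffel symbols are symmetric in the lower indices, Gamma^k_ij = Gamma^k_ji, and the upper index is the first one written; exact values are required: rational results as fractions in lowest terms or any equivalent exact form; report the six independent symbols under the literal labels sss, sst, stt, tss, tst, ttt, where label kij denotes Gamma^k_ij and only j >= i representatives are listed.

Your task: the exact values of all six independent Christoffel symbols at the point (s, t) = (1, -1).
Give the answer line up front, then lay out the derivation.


Answer: Gamma_sss = 0, Gamma_sst = 0, Gamma_stt = 35/26, Gamma_tss = 0, Gamma_tst = -5/7, Gamma_ttt = 0

E = 26/9, F = 0, G = 49/9 at the point
E_s = 0, E_t = 0, F_s = 0, F_t = 0, G_s = -70/9, G_t = 0
EG - F^2 = 1274/81;  g^inv = (81/1274) * [[49/9, 0], [0, 26/9]]
first-kind symbols [ij,l] = (1/2)(d_i g_jl + d_j g_il - d_l g_ij): [ss,s] = E_s/2 = 0, [ss,t] = F_s - E_t/2 = 0, [st,s] = E_t/2 = 0, [st,t] = G_s/2 = -35/9, [tt,s] = F_t - G_s/2 = 35/9, [tt,t] = G_t/2 = 0
Gamma^s_ij = (G*[ij,s] - F*[ij,t])/(EG - F^2), Gamma^t_ij = (E*[ij,t] - F*[ij,s])/(EG - F^2)


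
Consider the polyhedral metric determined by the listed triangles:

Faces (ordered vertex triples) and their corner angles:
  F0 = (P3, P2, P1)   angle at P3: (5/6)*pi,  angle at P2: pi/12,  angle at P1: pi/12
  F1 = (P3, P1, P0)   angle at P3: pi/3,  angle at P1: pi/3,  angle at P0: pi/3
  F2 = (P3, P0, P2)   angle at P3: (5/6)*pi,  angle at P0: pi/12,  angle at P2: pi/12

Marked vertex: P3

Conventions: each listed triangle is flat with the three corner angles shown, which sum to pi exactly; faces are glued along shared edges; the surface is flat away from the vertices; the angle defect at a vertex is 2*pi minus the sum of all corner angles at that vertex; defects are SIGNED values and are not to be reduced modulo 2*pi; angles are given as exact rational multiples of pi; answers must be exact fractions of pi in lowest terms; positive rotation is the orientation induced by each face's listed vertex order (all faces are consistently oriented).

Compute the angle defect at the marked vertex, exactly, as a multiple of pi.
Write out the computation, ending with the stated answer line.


Sum of corner angles at P3: 2*pi
defect = 2*pi - 2*pi

Answer: defect(P3) = 0


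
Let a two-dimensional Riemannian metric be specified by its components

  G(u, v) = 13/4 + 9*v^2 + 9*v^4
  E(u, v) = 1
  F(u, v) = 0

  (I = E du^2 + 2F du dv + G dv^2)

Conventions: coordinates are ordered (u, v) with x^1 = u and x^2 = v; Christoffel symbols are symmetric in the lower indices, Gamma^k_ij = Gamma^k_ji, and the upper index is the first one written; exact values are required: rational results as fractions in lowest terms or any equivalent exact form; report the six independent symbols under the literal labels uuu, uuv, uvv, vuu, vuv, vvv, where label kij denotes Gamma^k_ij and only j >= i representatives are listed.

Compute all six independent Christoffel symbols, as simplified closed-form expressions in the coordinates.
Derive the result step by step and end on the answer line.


E = 1; F = 0; G = 13/4 + 9*v^2 + 9*v^4
Gamma^k_ij = (1/2) g^{kl} (d_i g_jl + d_j g_il - d_l g_ij), with g^inv = (1/(EG-F^2)) [[G, -F], [-F, E]]
first partials: E_u = 0, E_v = 0, F_u = 0, F_v = 0, G_u = 0, G_v = 18*v + 36*v^3
D = EG - F^2 = 13/4 + 9*v^2 + 9*v^4
expanded: Gamma^u_uu = (G E_u - 2F F_u + F E_v)/(2D), Gamma^u_uv = (G E_v - F G_u)/(2D), Gamma^u_vv = (2G F_v - G G_u - F G_v)/(2D), Gamma^v_uu = (2E F_u - E E_v - F E_u)/(2D), Gamma^v_uv = (E G_u - F E_v)/(2D), Gamma^v_vv = (E G_v - 2F F_v + F G_u)/(2D); substitute and cancel common factors

Answer: Gamma_uuu = 0, Gamma_uuv = 0, Gamma_uvv = 0, Gamma_vuu = 0, Gamma_vuv = 0, Gamma_vvv = (72*v^3 + 36*v)/(36*v^4 + 36*v^2 + 13)


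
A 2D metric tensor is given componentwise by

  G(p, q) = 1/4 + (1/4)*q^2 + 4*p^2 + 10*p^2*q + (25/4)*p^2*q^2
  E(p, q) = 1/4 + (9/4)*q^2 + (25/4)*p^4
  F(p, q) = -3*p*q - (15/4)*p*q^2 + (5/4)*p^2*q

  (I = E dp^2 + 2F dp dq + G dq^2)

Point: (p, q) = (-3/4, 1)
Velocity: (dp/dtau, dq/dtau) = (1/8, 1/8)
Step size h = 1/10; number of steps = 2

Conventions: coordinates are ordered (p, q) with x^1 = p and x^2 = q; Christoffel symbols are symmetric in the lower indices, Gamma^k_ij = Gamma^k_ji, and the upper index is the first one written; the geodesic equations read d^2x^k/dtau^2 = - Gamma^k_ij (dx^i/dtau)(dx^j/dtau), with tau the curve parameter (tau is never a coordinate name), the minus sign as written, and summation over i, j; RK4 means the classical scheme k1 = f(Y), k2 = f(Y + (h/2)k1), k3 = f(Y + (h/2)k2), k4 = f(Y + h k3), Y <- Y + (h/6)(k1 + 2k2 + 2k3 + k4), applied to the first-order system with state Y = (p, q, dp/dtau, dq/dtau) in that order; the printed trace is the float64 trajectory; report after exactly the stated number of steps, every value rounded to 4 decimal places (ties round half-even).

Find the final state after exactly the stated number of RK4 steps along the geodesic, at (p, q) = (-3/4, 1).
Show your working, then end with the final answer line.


f(Y) = (dp/dtau, dq/dtau, -Gamma^p_ij Y'^i Y'^j, -Gamma^q_ij Y'^i Y'^j) with the Gammas evaluated at the stage position; h = 0.100000; intermediate values shown to 6 dp
step 0: p = -0.7500, q = 1.0000, dp/dtau = 0.1250, dq/dtau = 0.1250
step 1:
  k1: at (p, q) = (-0.750000, 1.000000), (dp/dtau, dq/dtau) = (0.125000, 0.125000); Gamma_ppp = -0.000165, Gamma_ppq = 5.716451, Gamma_pqq = 12.234093, Gamma_qpp = -0.914506, Gamma_qpq = -4.049107, Gamma_qqq = -5.378949; k1 = (0.125000, 0.125000, -0.369794, 0.224870)
  k2: at (p, q) = (-0.743750, 1.006250), (dp/dtau, dq/dtau) = (0.106510, 0.136243); Gamma_ppp = 0.132921, Gamma_ppq = 5.978172, Gamma_pqq = 12.668850, Gamma_qpp = -0.994440, Gamma_qpq = -4.212125, Gamma_qqq = -5.647274; k2 = (0.106510, 0.136243, -0.410173, 0.238355)
  k3: at (p, q) = (-0.744674, 1.006812), (dp/dtau, dq/dtau) = (0.104491, 0.136918); Gamma_ppp = 0.121102, Gamma_ppq = 5.954624, Gamma_pqq = 12.629339, Gamma_qpp = -0.986723, Gamma_qpq = -4.196891, Gamma_qqq = -5.623320; k3 = (0.104491, 0.136918, -0.408460, 0.236278)
  k4: at (p, q) = (-0.739551, 1.013692), (dp/dtau, dq/dtau) = (0.084154, 0.148628); Gamma_ppp = 0.247144, Gamma_ppq = 6.197886, Gamma_pqq = 13.029746, Gamma_qpp = -1.062070, Gamma_qpq = -4.348542, Gamma_qqq = -5.872707; k4 = (0.084154, 0.148628, -0.444622, 0.246031)
  Y <- Y + (h/6)(k1 + 2k2 + 2k3 + k4): p = -0.7395, q = 1.0137, dp/dtau = 0.0841, dq/dtau = 0.1487
step 2:
  k1: at (p, q) = (-0.739481, 1.013666), (dp/dtau, dq/dtau) = (0.084139, 0.148669); Gamma_ppp = 0.248203, Gamma_ppq = 6.199945, Gamma_pqq = 13.033157, Gamma_qpp = -1.062750, Gamma_qpq = -4.349869, Gamma_qqq = -5.874803; k1 = (0.084139, 0.148669, -0.444932, 0.246196)
  k2: at (p, q) = (-0.735274, 1.021099), (dp/dtau, dq/dtau) = (0.061892, 0.160979); Gamma_ppp = 0.368839, Gamma_ppq = 6.428743, Gamma_pqq = 13.406453, Gamma_qpp = -1.134576, Gamma_qpq = -4.492636, Gamma_qqq = -6.109339; k2 = (0.061892, 0.160979, -0.476935, 0.252189)
  k3: at (p, q) = (-0.736386, 1.021715), (dp/dtau, dq/dtau) = (0.060292, 0.161279); Gamma_ppp = 0.352344, Gamma_ppq = 6.397150, Gamma_pqq = 13.354409, Gamma_qpp = -1.123844, Gamma_qpq = -4.472069, Gamma_qqq = -6.077219; k3 = (0.060292, 0.161279, -0.473050, 0.249130)
  k4: at (p, q) = (-0.733452, 1.029794), (dp/dtau, dq/dtau) = (0.036834, 0.173582); Gamma_ppp = 0.458285, Gamma_ppq = 6.595581, Gamma_pqq = 13.675904, Gamma_qpp = -1.186177, Gamma_qpq = -4.595410, Gamma_qqq = -6.280759; k4 = (0.036834, 0.173582, -0.497029, 0.249617)
  Y <- Y + (h/6)(k1 + 2k2 + 2k3 + k4): p = -0.7334, q = 1.0298, dp/dtau = 0.0368, dq/dtau = 0.1736

Answer: p = -0.7334, q = 1.0298, dp/dtau = 0.0368, dq/dtau = 0.1736
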